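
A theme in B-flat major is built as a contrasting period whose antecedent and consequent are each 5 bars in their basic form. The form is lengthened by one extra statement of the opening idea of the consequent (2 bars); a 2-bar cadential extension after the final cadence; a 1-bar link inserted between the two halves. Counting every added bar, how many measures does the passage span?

15 measures

Basic contrasting period: 5 + 5 = 10 bars.
10 (basic form) + 2 (extra statement) + 2 (cadential extension) + 1 (link) = 15.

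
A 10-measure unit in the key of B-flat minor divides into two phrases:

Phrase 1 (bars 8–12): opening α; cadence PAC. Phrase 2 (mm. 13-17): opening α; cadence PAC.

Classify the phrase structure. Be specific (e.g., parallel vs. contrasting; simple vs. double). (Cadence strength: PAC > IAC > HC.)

Both phrases have the same opening (α) and the same cadence (perfect authentic cadence): the second is a restatement, not a consequent, so this is a repeated phrase rather than a period.

repeated phrase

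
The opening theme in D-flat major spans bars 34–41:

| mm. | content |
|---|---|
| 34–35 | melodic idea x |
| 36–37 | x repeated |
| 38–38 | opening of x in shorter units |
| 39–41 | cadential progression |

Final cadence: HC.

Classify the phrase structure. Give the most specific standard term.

Basic idea (mm. 34–35) + its repetition (bars 36–37) form the presentation; fragmentation and cadence (mm. 38–41) form the continuation — the 8-bar whole is a sentence.

sentence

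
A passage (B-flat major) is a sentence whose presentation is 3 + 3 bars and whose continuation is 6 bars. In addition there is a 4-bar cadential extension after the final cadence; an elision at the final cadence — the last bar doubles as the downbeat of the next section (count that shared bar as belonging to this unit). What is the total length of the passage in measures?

Basic sentence: 3 + 3 + 6 = 12 bars.
12 (basic form) + 4 (cadential extension) = 16.
The elision shares a bar with the next section but does not change this unit's count.

16 measures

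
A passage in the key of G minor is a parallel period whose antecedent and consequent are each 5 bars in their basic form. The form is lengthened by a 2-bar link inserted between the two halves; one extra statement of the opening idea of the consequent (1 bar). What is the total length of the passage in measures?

Basic parallel period: 5 + 5 = 10 bars.
10 (basic form) + 2 (link) + 1 (extra statement) = 13.

13 measures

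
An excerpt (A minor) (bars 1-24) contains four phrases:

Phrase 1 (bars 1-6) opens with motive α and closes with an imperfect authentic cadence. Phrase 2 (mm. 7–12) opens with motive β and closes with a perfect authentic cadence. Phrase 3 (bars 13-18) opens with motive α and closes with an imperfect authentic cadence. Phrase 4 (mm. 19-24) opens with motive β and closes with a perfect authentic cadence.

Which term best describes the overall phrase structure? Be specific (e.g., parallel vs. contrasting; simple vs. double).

The cadence pattern IAC–PAC–IAC–PAC is weak–strong twice, and phrases 3–4 restate phrases 1–2: a period heard twice, not a double period (which would end weakly at phrase 2).

repeated period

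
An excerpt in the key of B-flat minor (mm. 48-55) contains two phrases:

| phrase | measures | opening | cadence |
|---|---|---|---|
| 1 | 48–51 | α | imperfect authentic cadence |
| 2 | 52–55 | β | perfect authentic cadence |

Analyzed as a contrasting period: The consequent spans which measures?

The antecedent is the phrase ending with the weaker cadence (imperfect authentic cadence, phrase 1) and the consequent the one ending more conclusively (perfect authentic cadence, phrase 2); the consequent is mm. 52–55.

measures 52–55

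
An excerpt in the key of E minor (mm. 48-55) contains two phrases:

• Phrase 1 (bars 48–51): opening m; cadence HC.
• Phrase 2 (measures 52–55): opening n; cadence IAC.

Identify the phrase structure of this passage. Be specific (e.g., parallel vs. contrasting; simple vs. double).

Phrase 1 ends with a half cadence (weaker) and phrase 2 with an imperfect authentic cadence (stronger): antecedent + consequent = a period.
The two phrases open with different material (m / n), so the period is contrasting.

contrasting period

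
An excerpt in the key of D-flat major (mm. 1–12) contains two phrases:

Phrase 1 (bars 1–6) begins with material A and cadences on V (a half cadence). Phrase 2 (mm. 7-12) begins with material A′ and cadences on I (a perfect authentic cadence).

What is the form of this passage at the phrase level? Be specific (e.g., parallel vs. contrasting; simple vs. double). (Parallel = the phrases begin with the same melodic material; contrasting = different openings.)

Phrase 1 ends with a half cadence (weaker) and phrase 2 with a perfect authentic cadence (stronger): antecedent + consequent = a period.
The two phrases open with the same material (A / A′), so the period is parallel.

parallel period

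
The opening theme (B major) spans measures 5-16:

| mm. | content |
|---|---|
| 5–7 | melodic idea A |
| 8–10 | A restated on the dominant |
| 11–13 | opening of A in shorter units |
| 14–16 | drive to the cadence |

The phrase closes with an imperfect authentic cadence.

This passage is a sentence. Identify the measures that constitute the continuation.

measures 11–16

After the presentation (mm. 5-10), the continuation covers the fragmentation through the cadence: mm. 11–16.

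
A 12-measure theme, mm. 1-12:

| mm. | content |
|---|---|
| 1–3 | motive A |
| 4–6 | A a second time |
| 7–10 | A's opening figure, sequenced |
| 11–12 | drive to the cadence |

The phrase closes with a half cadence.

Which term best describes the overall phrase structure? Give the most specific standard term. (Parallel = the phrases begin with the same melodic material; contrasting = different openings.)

Basic idea (mm. 1–3) + its repetition (mm. 4–6) form the presentation; fragmentation and cadence (mm. 7–12) form the continuation — the 12-bar whole is a sentence.

sentence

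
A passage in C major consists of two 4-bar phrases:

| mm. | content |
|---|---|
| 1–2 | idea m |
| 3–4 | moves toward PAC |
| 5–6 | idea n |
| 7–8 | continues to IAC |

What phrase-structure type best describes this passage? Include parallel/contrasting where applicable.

phrase group

The second phrase closes with an imperfect authentic cadence, which is not stronger than the first phrase's perfect authentic cadence; without a weak→strong cadential pair there is no antecedent–consequent relationship, so this is a phrase group rather than a period.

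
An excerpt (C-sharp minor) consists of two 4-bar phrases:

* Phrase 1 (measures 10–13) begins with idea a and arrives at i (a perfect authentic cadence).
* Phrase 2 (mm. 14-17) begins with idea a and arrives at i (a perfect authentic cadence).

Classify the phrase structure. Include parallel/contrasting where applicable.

repeated phrase

Both phrases have the same opening (a) and the same cadence (perfect authentic cadence): the second is a restatement, not a consequent, so this is a repeated phrase rather than a period.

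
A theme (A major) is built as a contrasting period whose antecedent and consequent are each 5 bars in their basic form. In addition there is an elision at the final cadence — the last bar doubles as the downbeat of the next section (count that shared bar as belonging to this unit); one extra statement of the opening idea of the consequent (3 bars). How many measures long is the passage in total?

13 measures

Basic contrasting period: 5 + 5 = 10 bars.
10 (basic form) + 3 (extra statement) = 13.
The elision shares a bar with the next section but does not change this unit's count.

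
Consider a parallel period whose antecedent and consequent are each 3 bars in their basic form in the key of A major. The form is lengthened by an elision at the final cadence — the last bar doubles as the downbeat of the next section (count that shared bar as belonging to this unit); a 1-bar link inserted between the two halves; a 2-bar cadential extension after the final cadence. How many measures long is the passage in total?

Basic parallel period: 3 + 3 = 6 bars.
6 (basic form) + 1 (link) + 2 (cadential extension) = 9.
The elision shares a bar with the next section but does not change this unit's count.

9 measures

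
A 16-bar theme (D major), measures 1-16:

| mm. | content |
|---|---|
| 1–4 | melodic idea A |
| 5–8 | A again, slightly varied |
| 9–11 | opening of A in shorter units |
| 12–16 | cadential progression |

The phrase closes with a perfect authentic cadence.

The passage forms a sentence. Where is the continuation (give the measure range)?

After the presentation (measures 1–8), the continuation covers the fragmentation through the cadence: mm. 9-16.

measures 9–16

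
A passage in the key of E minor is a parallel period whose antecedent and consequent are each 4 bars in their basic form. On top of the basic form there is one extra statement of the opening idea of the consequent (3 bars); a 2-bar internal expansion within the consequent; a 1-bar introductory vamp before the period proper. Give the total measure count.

Basic parallel period: 4 + 4 = 8 bars.
8 (basic form) + 3 (extra statement) + 2 (internal expansion) + 1 (introduction) = 14.

14 measures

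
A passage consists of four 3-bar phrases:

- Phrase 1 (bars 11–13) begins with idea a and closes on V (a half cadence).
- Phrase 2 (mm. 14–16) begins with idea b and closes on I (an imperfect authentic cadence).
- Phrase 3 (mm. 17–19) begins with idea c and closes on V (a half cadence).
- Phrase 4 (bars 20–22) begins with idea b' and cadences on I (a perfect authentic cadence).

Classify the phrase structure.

contrasting double period

Four phrases in two halves: the first half (measures 11–16) ends with an imperfect authentic cadence, the second (mm. 17-22) with a perfect authentic cadence — a large antecedent–consequent pair, i.e. a double period.
Phrase 3 begins with different material from phrase 1, making it contrasting.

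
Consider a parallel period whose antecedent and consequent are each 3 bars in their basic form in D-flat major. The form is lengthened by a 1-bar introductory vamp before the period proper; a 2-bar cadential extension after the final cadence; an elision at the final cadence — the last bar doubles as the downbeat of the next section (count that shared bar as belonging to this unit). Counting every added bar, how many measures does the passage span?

9 measures

Basic parallel period: 3 + 3 = 6 bars.
6 (basic form) + 1 (introduction) + 2 (cadential extension) = 9.
The elision shares a bar with the next section but does not change this unit's count.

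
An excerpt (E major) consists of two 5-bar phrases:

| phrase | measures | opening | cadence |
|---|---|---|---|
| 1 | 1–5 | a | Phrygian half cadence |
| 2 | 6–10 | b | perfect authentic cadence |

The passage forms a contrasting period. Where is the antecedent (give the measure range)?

The antecedent is the phrase ending with the weaker cadence (Phrygian half cadence, phrase 1) and the consequent the one ending more conclusively (perfect authentic cadence, phrase 2); the antecedent is measures 1–5.

measures 1–5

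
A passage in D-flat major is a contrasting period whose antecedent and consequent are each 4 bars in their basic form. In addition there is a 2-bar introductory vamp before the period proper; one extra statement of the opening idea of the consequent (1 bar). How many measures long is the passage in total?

11 measures

Basic contrasting period: 4 + 4 = 8 bars.
8 (basic form) + 2 (introduction) + 1 (extra statement) = 11.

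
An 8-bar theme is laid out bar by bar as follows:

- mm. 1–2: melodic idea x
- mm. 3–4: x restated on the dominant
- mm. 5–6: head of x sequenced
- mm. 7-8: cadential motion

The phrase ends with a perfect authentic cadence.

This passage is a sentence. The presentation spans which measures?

measures 1–4

The presentation of a sentence is the basic idea (bars 1-2) plus its repetition (mm. 3–4); the presentation is therefore measures 1–4.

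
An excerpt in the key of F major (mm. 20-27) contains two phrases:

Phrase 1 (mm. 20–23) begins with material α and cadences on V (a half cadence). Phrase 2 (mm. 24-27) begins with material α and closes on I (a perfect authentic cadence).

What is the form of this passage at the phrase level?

parallel period

Phrase 1 ends with a half cadence (weaker) and phrase 2 with a perfect authentic cadence (stronger): antecedent + consequent = a period.
The two phrases open with the same material (α / α), so the period is parallel.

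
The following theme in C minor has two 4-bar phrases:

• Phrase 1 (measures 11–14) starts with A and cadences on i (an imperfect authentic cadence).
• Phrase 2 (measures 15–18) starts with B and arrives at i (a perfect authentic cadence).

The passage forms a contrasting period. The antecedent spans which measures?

The antecedent is the phrase ending with the weaker cadence (imperfect authentic cadence, phrase 1) and the consequent the one ending more conclusively (perfect authentic cadence, phrase 2); the antecedent is mm. 11–14.

measures 11–14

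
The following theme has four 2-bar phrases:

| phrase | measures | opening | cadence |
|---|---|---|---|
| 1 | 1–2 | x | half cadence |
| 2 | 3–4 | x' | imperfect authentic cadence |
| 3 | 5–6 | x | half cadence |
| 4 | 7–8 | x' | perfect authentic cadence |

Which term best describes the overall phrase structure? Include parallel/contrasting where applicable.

Four phrases in two halves: the first half (mm. 1–4) ends with an imperfect authentic cadence, the second (mm. 5–8) with a perfect authentic cadence — a large antecedent–consequent pair, i.e. a double period.
Phrase 3 begins with the same material as phrase 1, making it parallel.

parallel double period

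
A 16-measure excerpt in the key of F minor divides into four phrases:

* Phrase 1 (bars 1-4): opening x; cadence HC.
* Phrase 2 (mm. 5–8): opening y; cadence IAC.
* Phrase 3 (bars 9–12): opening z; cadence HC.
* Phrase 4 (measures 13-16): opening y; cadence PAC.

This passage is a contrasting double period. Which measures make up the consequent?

In a double period the four phrases pair into a large antecedent (phrases 1–2, ending imperfect authentic cadence) and a large consequent (phrases 3–4, ending perfect authentic cadence). The consequent spans bars 9-16.

measures 9–16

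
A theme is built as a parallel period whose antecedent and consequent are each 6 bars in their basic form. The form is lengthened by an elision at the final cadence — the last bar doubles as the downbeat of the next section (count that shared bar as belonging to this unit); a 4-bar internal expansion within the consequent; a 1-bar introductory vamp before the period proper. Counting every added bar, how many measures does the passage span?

17 measures

Basic parallel period: 6 + 6 = 12 bars.
12 (basic form) + 4 (internal expansion) + 1 (introduction) = 17.
The elision shares a bar with the next section but does not change this unit's count.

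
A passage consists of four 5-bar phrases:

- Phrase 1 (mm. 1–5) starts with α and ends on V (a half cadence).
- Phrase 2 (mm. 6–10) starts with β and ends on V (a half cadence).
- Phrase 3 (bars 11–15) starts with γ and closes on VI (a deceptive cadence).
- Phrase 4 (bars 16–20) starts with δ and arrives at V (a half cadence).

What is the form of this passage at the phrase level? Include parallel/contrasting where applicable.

Phrase 4 ends with a half cadence, no stronger than phrase 2's half cadence, so the four phrases do not form a double period; nor do phrases 3–4 duplicate 1–2, so it is not a repeated period. With no phrase reaching a conclusive cadence, the passage is a phrase group.

phrase group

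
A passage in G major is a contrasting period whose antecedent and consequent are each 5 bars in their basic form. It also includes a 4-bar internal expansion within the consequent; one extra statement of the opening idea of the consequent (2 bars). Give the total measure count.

Basic contrasting period: 5 + 5 = 10 bars.
10 (basic form) + 4 (internal expansion) + 2 (extra statement) = 16.

16 measures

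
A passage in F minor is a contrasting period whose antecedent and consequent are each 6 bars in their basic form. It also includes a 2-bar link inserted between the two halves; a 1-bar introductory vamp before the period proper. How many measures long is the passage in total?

15 measures

Basic contrasting period: 6 + 6 = 12 bars.
12 (basic form) + 2 (link) + 1 (introduction) = 15.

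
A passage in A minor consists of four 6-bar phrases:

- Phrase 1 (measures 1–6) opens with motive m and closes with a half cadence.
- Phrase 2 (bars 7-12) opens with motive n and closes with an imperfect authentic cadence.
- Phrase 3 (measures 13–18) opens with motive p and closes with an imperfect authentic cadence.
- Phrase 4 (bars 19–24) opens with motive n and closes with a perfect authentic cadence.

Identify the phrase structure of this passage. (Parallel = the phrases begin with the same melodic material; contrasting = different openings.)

contrasting double period

Four phrases in two halves: the first half (mm. 1-12) ends with an imperfect authentic cadence, the second (mm. 13–24) with a perfect authentic cadence — a large antecedent–consequent pair, i.e. a double period.
Phrase 3 begins with different material from phrase 1, making it contrasting.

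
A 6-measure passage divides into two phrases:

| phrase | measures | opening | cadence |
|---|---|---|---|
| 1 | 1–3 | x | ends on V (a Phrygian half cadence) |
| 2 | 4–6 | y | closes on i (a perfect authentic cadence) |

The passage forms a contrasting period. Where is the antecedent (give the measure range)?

measures 1–3

The antecedent is the phrase ending with the weaker cadence (Phrygian half cadence, phrase 1) and the consequent the one ending more conclusively (perfect authentic cadence, phrase 2); the antecedent is bars 1-3.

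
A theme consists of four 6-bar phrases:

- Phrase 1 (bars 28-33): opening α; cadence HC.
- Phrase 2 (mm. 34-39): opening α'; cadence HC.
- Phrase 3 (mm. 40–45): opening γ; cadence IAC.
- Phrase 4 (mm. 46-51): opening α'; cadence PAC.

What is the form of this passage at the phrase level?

contrasting double period

Four phrases in two halves: the first half (mm. 28-39) ends with a half cadence, the second (mm. 40-51) with a perfect authentic cadence — a large antecedent–consequent pair, i.e. a double period.
Phrase 3 begins with different material from phrase 1, making it contrasting.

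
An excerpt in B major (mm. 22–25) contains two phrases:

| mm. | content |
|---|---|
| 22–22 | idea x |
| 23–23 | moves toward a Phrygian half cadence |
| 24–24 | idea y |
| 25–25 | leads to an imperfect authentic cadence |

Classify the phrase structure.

contrasting period

Phrase 1 ends with a Phrygian half cadence (weaker) and phrase 2 with an imperfect authentic cadence (stronger): antecedent + consequent = a period.
The two phrases open with different material (x / y), so the period is contrasting.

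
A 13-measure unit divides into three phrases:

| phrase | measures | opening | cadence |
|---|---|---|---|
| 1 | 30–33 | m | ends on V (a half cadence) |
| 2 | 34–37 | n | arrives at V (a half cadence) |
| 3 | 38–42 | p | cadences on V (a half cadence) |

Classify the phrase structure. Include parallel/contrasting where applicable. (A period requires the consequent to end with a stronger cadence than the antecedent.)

phrase group

The final phrase closes with a half cadence, which is not stronger than the preceding half cadence; the 3 phrases lack an overall antecedent–consequent design and so form a phrase group.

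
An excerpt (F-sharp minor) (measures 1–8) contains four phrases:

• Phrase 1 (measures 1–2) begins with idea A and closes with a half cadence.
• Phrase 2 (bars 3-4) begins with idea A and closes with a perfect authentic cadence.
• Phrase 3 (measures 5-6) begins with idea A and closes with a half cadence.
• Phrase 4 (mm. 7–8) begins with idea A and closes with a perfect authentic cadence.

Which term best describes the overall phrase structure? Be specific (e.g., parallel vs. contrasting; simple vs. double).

The cadence pattern HC–PAC–HC–PAC is weak–strong twice, and phrases 3–4 restate phrases 1–2: a period heard twice, not a double period (which would end weakly at phrase 2).

repeated period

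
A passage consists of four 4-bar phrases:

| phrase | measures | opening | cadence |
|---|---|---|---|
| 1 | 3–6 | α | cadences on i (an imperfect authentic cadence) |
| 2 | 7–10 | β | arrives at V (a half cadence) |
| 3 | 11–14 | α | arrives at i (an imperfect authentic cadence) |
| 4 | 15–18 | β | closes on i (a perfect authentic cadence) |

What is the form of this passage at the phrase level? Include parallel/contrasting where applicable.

Four phrases in two halves: the first half (mm. 3–10) ends with a half cadence, the second (bars 11–18) with a perfect authentic cadence — a large antecedent–consequent pair, i.e. a double period.
Phrase 3 begins with the same material as phrase 1, making it parallel.

parallel double period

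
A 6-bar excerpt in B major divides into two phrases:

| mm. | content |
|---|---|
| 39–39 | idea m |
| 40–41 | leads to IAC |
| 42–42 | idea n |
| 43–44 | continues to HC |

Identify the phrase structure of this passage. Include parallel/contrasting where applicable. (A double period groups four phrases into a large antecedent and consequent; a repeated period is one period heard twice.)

phrase group

The second phrase closes with a half cadence, which is not stronger than the first phrase's imperfect authentic cadence; without a weak→strong cadential pair there is no antecedent–consequent relationship, so this is a phrase group rather than a period.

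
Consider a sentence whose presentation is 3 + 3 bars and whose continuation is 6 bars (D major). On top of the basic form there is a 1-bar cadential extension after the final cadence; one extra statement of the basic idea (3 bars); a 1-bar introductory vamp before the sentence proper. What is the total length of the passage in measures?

Basic sentence: 3 + 3 + 6 = 12 bars.
12 (basic form) + 1 (cadential extension) + 3 (extra statement) + 1 (introduction) = 17.

17 measures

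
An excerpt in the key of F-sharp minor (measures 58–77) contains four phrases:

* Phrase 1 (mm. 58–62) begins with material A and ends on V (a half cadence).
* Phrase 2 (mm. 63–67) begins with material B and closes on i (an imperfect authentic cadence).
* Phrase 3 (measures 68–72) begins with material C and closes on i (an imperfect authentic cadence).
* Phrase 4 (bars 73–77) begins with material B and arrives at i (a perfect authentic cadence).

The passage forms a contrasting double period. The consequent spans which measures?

In a double period the four phrases pair into a large antecedent (phrases 1–2, ending imperfect authentic cadence) and a large consequent (phrases 3–4, ending perfect authentic cadence). The consequent spans bars 68–77.

measures 68–77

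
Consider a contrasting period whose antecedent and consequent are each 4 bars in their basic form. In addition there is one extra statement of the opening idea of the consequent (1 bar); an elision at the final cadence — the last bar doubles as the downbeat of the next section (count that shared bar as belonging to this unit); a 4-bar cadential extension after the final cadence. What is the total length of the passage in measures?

Basic contrasting period: 4 + 4 = 8 bars.
8 (basic form) + 1 (extra statement) + 4 (cadential extension) = 13.
The elision shares a bar with the next section but does not change this unit's count.

13 measures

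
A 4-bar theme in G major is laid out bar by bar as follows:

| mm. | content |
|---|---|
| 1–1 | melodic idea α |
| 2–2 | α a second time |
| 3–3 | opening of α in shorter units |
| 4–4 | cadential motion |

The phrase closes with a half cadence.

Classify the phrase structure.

Basic idea (m. 1) + its repetition (m. 2) form the presentation; fragmentation and cadence (bars 3-4) form the continuation — the 4-bar whole is a sentence.

sentence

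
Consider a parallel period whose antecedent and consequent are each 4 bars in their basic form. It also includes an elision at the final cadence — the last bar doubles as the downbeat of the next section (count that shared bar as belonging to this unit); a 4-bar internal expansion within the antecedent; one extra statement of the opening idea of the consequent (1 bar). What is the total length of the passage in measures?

13 measures

Basic parallel period: 4 + 4 = 8 bars.
8 (basic form) + 4 (internal expansion) + 1 (extra statement) = 13.
The elision shares a bar with the next section but does not change this unit's count.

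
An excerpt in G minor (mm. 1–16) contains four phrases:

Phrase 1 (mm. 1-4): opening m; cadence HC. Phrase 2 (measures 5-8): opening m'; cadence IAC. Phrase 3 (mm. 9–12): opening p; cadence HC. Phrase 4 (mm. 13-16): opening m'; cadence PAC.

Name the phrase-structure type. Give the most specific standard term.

Four phrases in two halves: the first half (measures 1-8) ends with an imperfect authentic cadence, the second (bars 9-16) with a perfect authentic cadence — a large antecedent–consequent pair, i.e. a double period.
Phrase 3 begins with different material from phrase 1, making it contrasting.

contrasting double period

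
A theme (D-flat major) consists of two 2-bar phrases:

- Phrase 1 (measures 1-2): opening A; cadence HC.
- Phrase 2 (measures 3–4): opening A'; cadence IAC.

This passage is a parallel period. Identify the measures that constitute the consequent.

The antecedent is the phrase ending with the weaker cadence (half cadence, phrase 1) and the consequent the one ending more conclusively (imperfect authentic cadence, phrase 2); the consequent is mm. 3–4.

measures 3–4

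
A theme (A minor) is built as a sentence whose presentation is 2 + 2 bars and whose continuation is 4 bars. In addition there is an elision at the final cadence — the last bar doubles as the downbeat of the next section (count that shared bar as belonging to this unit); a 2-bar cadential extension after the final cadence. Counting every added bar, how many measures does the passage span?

Basic sentence: 2 + 2 + 4 = 8 bars.
8 (basic form) + 2 (cadential extension) = 10.
The elision shares a bar with the next section but does not change this unit's count.

10 measures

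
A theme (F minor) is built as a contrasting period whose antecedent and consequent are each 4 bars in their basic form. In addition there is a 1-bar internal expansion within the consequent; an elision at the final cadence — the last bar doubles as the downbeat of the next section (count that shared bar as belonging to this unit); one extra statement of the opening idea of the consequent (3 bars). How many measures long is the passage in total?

Basic contrasting period: 4 + 4 = 8 bars.
8 (basic form) + 1 (internal expansion) + 3 (extra statement) = 12.
The elision shares a bar with the next section but does not change this unit's count.

12 measures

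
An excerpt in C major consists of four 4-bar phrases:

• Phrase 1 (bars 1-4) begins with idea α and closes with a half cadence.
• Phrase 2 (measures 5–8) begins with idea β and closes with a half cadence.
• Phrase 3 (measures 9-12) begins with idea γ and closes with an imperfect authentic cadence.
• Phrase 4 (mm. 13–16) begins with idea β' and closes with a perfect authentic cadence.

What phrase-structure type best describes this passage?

contrasting double period

Four phrases in two halves: the first half (bars 1–8) ends with a half cadence, the second (bars 9–16) with a perfect authentic cadence — a large antecedent–consequent pair, i.e. a double period.
Phrase 3 begins with different material from phrase 1, making it contrasting.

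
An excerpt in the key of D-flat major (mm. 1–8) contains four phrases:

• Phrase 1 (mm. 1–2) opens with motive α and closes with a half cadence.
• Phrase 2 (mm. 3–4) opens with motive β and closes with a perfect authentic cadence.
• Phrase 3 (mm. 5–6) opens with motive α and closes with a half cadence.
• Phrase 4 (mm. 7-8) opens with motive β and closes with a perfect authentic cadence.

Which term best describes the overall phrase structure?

The cadence pattern HC–PAC–HC–PAC is weak–strong twice, and phrases 3–4 restate phrases 1–2: a period heard twice, not a double period (which would end weakly at phrase 2).

repeated period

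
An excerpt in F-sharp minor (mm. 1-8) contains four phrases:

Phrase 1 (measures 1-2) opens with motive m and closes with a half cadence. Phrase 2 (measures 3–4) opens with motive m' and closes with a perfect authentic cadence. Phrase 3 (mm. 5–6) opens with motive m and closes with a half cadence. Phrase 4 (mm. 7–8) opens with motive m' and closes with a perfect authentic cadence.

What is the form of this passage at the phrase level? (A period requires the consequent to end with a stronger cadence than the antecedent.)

repeated period

The cadence pattern HC–PAC–HC–PAC is weak–strong twice, and phrases 3–4 restate phrases 1–2: a period heard twice, not a double period (which would end weakly at phrase 2).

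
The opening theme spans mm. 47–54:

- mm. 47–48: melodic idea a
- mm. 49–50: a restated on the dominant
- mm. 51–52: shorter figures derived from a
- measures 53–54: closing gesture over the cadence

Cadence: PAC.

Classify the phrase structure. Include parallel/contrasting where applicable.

Basic idea (mm. 47-48) + its repetition (measures 49–50) form the presentation; fragmentation and cadence (measures 51–54) form the continuation — the 8-bar whole is a sentence.

sentence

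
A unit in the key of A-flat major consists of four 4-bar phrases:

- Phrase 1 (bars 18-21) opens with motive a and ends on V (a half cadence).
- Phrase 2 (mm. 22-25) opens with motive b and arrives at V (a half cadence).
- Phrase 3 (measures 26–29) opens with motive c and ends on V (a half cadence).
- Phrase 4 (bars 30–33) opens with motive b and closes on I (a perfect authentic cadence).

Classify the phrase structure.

Four phrases in two halves: the first half (mm. 18–25) ends with a half cadence, the second (mm. 26-33) with a perfect authentic cadence — a large antecedent–consequent pair, i.e. a double period.
Phrase 3 begins with different material from phrase 1, making it contrasting.

contrasting double period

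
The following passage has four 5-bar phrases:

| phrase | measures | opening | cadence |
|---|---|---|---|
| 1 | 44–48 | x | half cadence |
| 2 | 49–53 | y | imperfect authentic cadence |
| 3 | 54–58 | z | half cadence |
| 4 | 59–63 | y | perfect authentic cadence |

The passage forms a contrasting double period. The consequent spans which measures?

measures 54–63

In a double period the four phrases pair into a large antecedent (phrases 1–2, ending imperfect authentic cadence) and a large consequent (phrases 3–4, ending perfect authentic cadence). The consequent spans measures 54–63.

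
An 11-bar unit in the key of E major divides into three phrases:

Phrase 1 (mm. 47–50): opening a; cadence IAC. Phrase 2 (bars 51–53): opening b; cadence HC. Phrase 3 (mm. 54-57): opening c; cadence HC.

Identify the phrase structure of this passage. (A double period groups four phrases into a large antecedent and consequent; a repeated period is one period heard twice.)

The final phrase closes with a half cadence, which is not stronger than the preceding half cadence; the 3 phrases lack an overall antecedent–consequent design and so form a phrase group.

phrase group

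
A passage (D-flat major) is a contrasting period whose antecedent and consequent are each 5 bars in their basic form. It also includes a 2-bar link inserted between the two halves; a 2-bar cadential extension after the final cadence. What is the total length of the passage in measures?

Basic contrasting period: 5 + 5 = 10 bars.
10 (basic form) + 2 (link) + 2 (cadential extension) = 14.

14 measures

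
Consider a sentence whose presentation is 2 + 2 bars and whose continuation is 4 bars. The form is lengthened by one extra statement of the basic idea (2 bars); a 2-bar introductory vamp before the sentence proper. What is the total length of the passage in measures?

12 measures

Basic sentence: 2 + 2 + 4 = 8 bars.
8 (basic form) + 2 (extra statement) + 2 (introduction) = 12.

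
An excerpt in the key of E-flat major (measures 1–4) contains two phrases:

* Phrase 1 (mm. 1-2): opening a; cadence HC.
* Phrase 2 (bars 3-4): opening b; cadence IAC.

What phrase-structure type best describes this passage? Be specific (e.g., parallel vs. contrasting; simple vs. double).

Phrase 1 ends with a half cadence (weaker) and phrase 2 with an imperfect authentic cadence (stronger): antecedent + consequent = a period.
The two phrases open with different material (a / b), so the period is contrasting.

contrasting period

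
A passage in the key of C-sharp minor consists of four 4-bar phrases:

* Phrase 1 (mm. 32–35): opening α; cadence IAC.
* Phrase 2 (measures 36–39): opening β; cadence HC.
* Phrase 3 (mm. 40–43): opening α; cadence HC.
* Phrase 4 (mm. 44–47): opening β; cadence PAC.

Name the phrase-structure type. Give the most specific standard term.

Four phrases in two halves: the first half (bars 32-39) ends with a half cadence, the second (measures 40-47) with a perfect authentic cadence — a large antecedent–consequent pair, i.e. a double period.
Phrase 3 begins with the same material as phrase 1, making it parallel.

parallel double period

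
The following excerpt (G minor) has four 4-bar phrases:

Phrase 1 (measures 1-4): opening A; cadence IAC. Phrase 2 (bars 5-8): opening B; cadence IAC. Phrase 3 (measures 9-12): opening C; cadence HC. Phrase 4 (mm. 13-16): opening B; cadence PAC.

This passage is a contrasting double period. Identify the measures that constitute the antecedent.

measures 1–8

In a double period the four phrases pair into a large antecedent (phrases 1–2, ending imperfect authentic cadence) and a large consequent (phrases 3–4, ending perfect authentic cadence). The antecedent spans measures 1-8.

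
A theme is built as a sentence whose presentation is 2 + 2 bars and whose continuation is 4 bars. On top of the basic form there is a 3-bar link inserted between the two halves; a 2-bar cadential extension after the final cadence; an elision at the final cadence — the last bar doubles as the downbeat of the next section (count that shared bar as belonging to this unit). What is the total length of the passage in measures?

Basic sentence: 2 + 2 + 4 = 8 bars.
8 (basic form) + 3 (link) + 2 (cadential extension) = 13.
The elision shares a bar with the next section but does not change this unit's count.

13 measures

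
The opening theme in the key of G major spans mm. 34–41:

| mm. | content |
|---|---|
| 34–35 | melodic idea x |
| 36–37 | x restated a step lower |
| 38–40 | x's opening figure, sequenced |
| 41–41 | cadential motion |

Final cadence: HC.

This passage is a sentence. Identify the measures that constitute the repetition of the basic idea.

The presentation of a sentence is the basic idea (bars 34-35) plus its repetition (mm. 36–37); the repetition of the basic idea is therefore mm. 36-37.

measures 36–37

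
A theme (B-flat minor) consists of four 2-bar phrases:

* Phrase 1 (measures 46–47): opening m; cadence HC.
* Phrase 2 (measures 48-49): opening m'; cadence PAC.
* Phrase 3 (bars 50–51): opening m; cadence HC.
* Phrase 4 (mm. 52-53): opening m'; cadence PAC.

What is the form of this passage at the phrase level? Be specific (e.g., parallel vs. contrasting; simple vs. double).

repeated period

The cadence pattern HC–PAC–HC–PAC is weak–strong twice, and phrases 3–4 restate phrases 1–2: a period heard twice, not a double period (which would end weakly at phrase 2).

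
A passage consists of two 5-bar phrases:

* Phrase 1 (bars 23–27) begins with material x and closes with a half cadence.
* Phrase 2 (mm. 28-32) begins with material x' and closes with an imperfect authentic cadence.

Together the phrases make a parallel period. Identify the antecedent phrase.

The phrase ending with the weaker cadence (half cadence) is the antecedent; the one ending more conclusively (imperfect authentic cadence) is the consequent. The antecedent is phrase 1.

phrase 1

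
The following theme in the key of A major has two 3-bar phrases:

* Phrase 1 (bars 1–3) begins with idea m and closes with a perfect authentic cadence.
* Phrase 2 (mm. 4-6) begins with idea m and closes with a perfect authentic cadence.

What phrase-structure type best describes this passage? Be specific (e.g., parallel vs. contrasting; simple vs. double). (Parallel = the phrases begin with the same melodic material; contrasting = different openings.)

Both phrases have the same opening (m) and the same cadence (perfect authentic cadence): the second is a restatement, not a consequent, so this is a repeated phrase rather than a period.

repeated phrase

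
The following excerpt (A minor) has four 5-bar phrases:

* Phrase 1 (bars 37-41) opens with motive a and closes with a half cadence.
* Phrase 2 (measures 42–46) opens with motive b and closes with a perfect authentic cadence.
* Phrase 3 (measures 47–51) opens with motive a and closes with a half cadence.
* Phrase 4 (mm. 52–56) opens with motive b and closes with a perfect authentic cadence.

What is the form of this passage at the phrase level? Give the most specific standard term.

The cadence pattern HC–PAC–HC–PAC is weak–strong twice, and phrases 3–4 restate phrases 1–2: a period heard twice, not a double period (which would end weakly at phrase 2).

repeated period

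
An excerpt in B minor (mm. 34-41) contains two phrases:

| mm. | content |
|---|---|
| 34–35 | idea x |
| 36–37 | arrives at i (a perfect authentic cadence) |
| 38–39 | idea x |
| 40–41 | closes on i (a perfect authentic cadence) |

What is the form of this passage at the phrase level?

repeated phrase

Both phrases have the same opening (x) and the same cadence (perfect authentic cadence): the second is a restatement, not a consequent, so this is a repeated phrase rather than a period.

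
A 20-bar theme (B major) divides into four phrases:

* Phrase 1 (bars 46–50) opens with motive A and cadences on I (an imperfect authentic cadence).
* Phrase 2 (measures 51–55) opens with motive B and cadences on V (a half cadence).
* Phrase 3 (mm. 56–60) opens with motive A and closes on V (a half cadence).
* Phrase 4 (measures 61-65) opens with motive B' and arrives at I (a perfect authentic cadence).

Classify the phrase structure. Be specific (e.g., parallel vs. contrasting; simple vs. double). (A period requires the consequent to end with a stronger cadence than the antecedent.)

Four phrases in two halves: the first half (mm. 46–55) ends with a half cadence, the second (bars 56–65) with a perfect authentic cadence — a large antecedent–consequent pair, i.e. a double period.
Phrase 3 begins with the same material as phrase 1, making it parallel.

parallel double period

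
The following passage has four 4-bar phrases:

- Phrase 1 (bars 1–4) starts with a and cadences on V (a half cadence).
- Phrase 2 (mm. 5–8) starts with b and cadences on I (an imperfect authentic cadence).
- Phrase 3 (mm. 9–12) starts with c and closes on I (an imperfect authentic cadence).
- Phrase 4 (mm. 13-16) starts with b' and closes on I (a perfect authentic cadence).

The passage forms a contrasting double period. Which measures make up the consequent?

In a double period the four phrases pair into a large antecedent (phrases 1–2, ending imperfect authentic cadence) and a large consequent (phrases 3–4, ending perfect authentic cadence). The consequent spans measures 9-16.

measures 9–16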